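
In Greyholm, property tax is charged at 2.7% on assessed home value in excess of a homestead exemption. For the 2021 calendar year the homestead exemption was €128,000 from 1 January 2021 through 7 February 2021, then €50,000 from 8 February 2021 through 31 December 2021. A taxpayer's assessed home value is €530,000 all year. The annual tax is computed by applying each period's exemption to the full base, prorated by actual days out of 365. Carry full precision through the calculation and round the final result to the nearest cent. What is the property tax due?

1 January – 7 February 2021: 38 days, exemption €128,000 → (€530,000 − €128,000) × 2.7% × 38/365 = €1,130.0055
8 February – 31 December 2021: 327 days, exemption €50,000 → (€530,000 − €50,000) × 2.7% × 327/365 = €11,610.7397
Total = €12,740.7452

€12,740.75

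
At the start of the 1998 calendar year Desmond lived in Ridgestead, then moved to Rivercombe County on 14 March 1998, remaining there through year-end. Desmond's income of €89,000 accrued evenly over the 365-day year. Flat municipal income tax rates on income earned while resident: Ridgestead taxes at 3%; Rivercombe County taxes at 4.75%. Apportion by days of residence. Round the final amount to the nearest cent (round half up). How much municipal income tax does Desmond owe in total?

€3,920.27

Ridgestead, 1 January – 13 March 1998: 72 days → €89,000 × 3% × 72/365 = €526.6849
Rivercombe County, 14 March – 31 December 1998: 293 days → €89,000 × 4.75% × 293/365 = €3,393.5822
Total = €3,920.2671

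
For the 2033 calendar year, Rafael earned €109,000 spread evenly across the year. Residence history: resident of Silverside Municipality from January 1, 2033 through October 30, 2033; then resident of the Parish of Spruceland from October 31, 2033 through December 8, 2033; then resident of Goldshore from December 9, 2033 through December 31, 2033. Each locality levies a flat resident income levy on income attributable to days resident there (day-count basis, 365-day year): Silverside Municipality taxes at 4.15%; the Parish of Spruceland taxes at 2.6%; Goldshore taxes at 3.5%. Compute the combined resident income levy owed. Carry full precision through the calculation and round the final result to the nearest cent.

Silverside Municipality, January 1 – October 30, 2033: 303 days → €109,000 × 4.15% × 303/365 = €3,755.1247
The Parish of Spruceland, October 31 – December 8, 2033: 39 days → €109,000 × 2.6% × 39/365 = €302.8110
Goldshore, December 9 – December 31, 2033: 23 days → €109,000 × 3.5% × 23/365 = €240.3973
Total = €4,298.3329

€4,298.33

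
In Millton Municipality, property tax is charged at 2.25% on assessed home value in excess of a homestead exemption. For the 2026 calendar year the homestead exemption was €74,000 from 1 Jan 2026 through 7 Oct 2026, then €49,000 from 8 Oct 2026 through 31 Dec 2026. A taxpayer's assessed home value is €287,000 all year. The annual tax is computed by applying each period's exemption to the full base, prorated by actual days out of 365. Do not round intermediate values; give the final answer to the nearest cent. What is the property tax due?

€4,923.49

1 Jan – 7 Oct 2026: 280 days, exemption €74,000 → (€287,000 − €74,000) × 2.25% × 280/365 = €3,676.4384
8 Oct – 31 Dec 2026: 85 days, exemption €49,000 → (€287,000 − €49,000) × 2.25% × 85/365 = €1,247.0548
Total = €4,923.4932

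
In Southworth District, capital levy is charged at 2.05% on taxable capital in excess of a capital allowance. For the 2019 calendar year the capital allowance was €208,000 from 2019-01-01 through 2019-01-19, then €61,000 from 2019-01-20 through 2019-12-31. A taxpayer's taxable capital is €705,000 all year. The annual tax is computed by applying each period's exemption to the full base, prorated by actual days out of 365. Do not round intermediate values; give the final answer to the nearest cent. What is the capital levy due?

2019-01-01 to 2019-01-19: 19 days, exemption €208,000 → (€705,000 − €208,000) × 2.05% × 19/365 = €530.3603
2019-01-20 to 2019-12-31: 346 days, exemption €61,000 → (€705,000 − €61,000) × 2.05% × 346/365 = €12,514.7726
Total = €13,045.1329

€13,045.13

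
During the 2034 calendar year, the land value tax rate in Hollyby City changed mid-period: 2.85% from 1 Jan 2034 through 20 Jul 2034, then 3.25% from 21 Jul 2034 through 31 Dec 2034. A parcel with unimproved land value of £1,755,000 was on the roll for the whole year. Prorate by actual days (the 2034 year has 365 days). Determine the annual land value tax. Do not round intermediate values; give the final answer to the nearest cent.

£53,171.69

1 Jan – 20 Jul 2034: 201 days at 2.85% → £1,755,000 × 2.85% × 201/365 = £27,543.8836
21 Jul – 31 Dec 2034: 164 days at 3.25% → £1,755,000 × 3.25% × 164/365 = £25,627.8082
Total = £53,171.6918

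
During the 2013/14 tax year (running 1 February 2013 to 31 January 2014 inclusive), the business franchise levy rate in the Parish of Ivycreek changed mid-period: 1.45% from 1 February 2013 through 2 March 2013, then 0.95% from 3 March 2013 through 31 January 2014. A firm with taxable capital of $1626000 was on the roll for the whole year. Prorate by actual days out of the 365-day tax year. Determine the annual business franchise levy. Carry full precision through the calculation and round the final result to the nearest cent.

$16115.22

1 February – 2 March 2013: 30 days at 1.45% → $1626000 × 1.45% × 30/365 = $1937.8356
3 March 2013 – 31 January 2014: 335 days at 0.95% → $1626000 × 0.95% × 335/365 = $14177.3836
Total = $16115.2192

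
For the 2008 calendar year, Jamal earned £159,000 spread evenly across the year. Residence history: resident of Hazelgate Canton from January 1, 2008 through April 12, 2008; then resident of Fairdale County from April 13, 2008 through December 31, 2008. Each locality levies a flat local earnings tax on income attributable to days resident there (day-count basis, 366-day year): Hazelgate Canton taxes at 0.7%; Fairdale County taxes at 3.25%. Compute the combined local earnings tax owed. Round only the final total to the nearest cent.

£4,026.48

Hazelgate Canton, January 1 – April 12, 2008: 103 days → £159,000 × 0.7% × 103/366 = £313.2213
Fairdale County, April 13 – December 31, 2008: 263 days → £159,000 × 3.25% × 263/366 = £3,713.2582
Total = £4,026.4795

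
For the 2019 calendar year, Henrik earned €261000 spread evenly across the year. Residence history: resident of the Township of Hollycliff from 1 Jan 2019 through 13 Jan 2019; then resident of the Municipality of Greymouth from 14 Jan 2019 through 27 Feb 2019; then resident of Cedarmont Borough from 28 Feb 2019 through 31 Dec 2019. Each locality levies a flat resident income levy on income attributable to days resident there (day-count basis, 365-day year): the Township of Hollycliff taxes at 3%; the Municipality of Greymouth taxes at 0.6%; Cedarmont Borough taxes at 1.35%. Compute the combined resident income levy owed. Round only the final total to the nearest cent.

The Township of Hollycliff, 1 Jan – 13 Jan 2019: 13 days → €261000 × 3% × 13/365 = €278.8767
The Municipality of Greymouth, 14 Jan – 27 Feb 2019: 45 days → €261000 × 0.6% × 45/365 = €193.0685
Cedarmont Borough, 28 Feb – 31 Dec 2019: 307 days → €261000 × 1.35% × 307/365 = €2963.6014
Total = €3435.5466

€3435.55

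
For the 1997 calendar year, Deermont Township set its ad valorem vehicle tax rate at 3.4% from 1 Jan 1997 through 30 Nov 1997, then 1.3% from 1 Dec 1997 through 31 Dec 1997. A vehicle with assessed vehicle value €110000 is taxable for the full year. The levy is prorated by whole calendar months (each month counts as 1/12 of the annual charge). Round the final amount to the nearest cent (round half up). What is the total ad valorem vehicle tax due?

1 Jan – 30 Nov 1997: 11 months at 3.4% → €110000 × 3.4% × 11/12 = €3428.3333
1 Dec – 31 Dec 1997: 1 month at 1.3% → €110000 × 1.3% × 1/12 = €119.1667
Total = €3547.5000

€3547.50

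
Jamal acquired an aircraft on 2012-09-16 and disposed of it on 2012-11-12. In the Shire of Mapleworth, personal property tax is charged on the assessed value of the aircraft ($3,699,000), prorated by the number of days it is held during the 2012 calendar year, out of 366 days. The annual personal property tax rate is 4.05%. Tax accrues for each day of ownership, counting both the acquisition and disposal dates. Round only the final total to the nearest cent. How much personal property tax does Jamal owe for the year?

Days held (2012-09-16 to 2012-11-12): 58 out of 366
Tax = $3,699,000 × 4.05% × 58/366 = $23,740.3033

$23,740.30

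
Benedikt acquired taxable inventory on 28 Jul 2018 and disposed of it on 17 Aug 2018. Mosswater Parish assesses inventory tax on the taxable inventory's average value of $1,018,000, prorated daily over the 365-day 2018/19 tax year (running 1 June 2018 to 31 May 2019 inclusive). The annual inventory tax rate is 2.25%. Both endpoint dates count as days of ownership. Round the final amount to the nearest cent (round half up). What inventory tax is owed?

Days held (28 Jul – 17 Aug 2018): 21 out of 365
Tax = $1,018,000 × 2.25% × 21/365 = $1,317.8219

$1,317.82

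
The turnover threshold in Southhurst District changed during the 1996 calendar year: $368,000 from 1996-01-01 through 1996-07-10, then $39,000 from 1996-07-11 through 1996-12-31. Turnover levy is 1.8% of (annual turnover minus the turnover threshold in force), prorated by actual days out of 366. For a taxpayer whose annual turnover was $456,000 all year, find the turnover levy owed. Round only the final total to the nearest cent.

1996-01-01 to 1996-07-10: 192 days, exemption $368,000 → ($456,000 − $368,000) × 1.8% × 192/366 = $830.9508
1996-07-11 to 1996-12-31: 174 days, exemption $39,000 → ($456,000 − $39,000) × 1.8% × 174/366 = $3,568.4262
Total = $4,399.3770

$4,399.38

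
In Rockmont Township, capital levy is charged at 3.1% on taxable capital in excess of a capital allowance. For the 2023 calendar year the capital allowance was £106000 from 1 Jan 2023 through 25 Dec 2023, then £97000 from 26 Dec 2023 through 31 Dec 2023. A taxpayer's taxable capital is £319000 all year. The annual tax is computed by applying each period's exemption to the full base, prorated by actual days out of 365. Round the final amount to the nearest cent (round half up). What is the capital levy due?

1 Jan – 25 Dec 2023: 359 days, exemption £106000 → (£319000 − £106000) × 3.1% × 359/365 = £6494.4575
26 Dec – 31 Dec 2023: 6 days, exemption £97000 → (£319000 − £97000) × 3.1% × 6/365 = £113.1288
Total = £6607.5863

£6607.59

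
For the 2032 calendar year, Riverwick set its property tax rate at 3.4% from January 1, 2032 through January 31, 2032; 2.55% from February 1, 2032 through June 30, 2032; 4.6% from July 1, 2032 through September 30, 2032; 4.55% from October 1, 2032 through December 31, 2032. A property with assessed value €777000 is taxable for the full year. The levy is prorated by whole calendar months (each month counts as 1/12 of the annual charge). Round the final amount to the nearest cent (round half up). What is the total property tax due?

€28231.00

January 1 – January 31, 2032: 1 month at 3.4% → €777000 × 3.4% × 1/12 = €2201.5000
February 1 – June 30, 2032: 5 months at 2.55% → €777000 × 2.55% × 5/12 = €8255.6250
July 1 – September 30, 2032: 3 months at 4.6% → €777000 × 4.6% × 3/12 = €8935.5000
October 1 – December 31, 2032: 3 months at 4.55% → €777000 × 4.55% × 3/12 = €8838.3750
Total = €28231.0000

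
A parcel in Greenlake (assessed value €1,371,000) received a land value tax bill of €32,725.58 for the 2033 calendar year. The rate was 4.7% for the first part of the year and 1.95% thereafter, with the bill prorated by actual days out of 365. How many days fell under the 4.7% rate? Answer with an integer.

Let d = days at the first rate; then 365 − d days at the second rate.
€1,371,000 × [4.7%·d + 1.95%·(365−d)] / 365 = €32,725.58
Solving gives d = 58, so the new rate took effect on 28 February 2033.

58 days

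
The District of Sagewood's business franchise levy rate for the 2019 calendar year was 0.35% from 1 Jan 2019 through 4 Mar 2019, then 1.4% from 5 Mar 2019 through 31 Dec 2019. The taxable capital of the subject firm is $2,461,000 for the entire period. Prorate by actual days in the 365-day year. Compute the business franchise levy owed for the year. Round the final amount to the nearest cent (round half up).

$29,993.86

1 Jan – 4 Mar 2019: 63 days at 0.35% → $2,461,000 × 0.35% × 63/365 = $1,486.7137
5 Mar – 31 Dec 2019: 302 days at 1.4% → $2,461,000 × 1.4% × 302/365 = $28,507.1452
Total = $29,993.8589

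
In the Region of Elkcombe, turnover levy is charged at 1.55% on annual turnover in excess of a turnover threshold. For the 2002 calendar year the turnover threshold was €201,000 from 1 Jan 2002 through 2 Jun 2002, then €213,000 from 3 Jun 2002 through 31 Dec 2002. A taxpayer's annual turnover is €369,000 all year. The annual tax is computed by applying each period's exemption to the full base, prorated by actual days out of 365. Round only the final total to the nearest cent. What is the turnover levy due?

€2,495.97

1 Jan – 2 Jun 2002: 153 days, exemption €201,000 → (€369,000 − €201,000) × 1.55% × 153/365 = €1,091.5397
3 Jun – 31 Dec 2002: 212 days, exemption €213,000 → (€369,000 − €213,000) × 1.55% × 212/365 = €1,404.4274
Total = €2,495.9671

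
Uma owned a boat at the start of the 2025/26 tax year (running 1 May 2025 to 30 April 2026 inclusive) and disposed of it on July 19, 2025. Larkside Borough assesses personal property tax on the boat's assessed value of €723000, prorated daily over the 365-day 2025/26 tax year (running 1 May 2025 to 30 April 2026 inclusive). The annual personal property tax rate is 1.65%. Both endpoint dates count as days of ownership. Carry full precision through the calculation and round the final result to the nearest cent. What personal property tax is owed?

Days held (May 1 – July 19, 2025): 80 out of 365
Tax = €723000 × 1.65% × 80/365 = €2614.6849

€2614.68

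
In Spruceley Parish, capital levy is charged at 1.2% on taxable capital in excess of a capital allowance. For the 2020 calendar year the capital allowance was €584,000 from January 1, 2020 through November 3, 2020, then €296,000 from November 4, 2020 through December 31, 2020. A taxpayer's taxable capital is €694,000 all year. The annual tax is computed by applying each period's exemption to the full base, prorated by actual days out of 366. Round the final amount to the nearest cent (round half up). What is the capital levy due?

January 1 – November 3, 2020: 308 days, exemption €584,000 → (€694,000 − €584,000) × 1.2% × 308/366 = €1,110.8197
November 4 – December 31, 2020: 58 days, exemption €296,000 → (€694,000 − €296,000) × 1.2% × 58/366 = €756.8525
Total = €1,867.6721

€1,867.67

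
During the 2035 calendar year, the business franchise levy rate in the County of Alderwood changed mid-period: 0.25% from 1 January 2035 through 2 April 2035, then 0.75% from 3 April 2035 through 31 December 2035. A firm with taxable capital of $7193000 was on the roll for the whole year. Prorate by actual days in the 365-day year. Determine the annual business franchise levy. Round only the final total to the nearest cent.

1 January – 2 April 2035: 92 days at 0.25% → $7193000 × 0.25% × 92/365 = $4532.5753
3 April – 31 December 2035: 273 days at 0.75% → $7193000 × 0.75% × 273/365 = $40349.7740
Total = $44882.3493

$44882.35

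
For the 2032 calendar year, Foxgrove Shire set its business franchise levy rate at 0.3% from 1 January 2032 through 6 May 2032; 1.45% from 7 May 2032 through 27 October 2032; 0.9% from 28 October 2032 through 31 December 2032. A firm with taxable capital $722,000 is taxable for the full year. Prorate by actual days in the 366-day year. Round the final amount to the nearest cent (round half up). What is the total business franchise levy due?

1 January – 6 May 2032: 127 days at 0.3% → $722,000 × 0.3% × 127/366 = $751.5902
7 May – 27 October 2032: 174 days at 1.45% → $722,000 × 1.45% × 174/366 = $4,977.0656
28 October – 31 December 2032: 65 days at 0.9% → $722,000 × 0.9% × 65/366 = $1,154.0164
Total = $6,882.6721

$6,882.67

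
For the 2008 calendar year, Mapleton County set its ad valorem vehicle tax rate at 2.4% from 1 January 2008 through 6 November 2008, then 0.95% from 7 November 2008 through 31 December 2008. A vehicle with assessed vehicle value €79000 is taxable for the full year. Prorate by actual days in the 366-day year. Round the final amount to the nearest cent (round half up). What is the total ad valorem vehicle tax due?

1 January – 6 November 2008: 311 days at 2.4% → €79000 × 2.4% × 311/366 = €1611.0820
7 November – 31 December 2008: 55 days at 0.95% → €79000 × 0.95% × 55/366 = €112.7801
Total = €1723.8620

€1723.86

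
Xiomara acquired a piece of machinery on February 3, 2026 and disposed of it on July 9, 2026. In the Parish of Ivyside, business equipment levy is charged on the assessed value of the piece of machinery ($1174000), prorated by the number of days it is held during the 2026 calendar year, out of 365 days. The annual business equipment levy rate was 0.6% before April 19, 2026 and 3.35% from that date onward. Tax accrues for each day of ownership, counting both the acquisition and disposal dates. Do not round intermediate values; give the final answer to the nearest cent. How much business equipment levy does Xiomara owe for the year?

February 3 – April 18, 2026: 75 days at 0.6% → $1174000 × 0.6% × 75/365 = $1447.3973
April 19 – July 9, 2026: 82 days at 3.35% → $1174000 × 3.35% × 82/365 = $8835.5562
Total = $10282.9534

$10282.95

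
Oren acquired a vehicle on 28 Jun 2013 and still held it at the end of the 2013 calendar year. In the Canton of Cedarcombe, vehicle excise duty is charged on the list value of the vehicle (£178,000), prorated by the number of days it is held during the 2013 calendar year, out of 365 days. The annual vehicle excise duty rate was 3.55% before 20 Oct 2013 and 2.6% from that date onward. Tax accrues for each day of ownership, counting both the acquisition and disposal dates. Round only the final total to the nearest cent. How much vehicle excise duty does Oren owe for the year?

28 Jun – 19 Oct 2013: 114 days at 3.55% → £178,000 × 3.55% × 114/365 = £1,973.6055
20 Oct – 31 Dec 2013: 73 days at 2.6% → £178,000 × 2.6% × 73/365 = £925.6000
Total = £2,899.2055

£2,899.21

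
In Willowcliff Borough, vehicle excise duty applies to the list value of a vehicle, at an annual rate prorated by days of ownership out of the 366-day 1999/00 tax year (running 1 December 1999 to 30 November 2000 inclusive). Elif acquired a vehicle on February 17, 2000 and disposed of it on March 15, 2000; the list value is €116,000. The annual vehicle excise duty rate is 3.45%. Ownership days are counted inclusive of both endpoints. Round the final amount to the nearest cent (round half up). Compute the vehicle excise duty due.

€306.16

Days held (February 17 – March 15, 2000): 28 out of 366
Tax = €116,000 × 3.45% × 28/366 = €306.1639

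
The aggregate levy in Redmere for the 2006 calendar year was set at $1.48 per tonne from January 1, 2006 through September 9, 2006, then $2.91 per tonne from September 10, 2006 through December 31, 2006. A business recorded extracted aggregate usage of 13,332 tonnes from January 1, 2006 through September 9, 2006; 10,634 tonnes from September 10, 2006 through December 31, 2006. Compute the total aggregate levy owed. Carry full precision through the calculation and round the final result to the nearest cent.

$50676.30

January 1 – September 9, 2006: 13,332 tonnes at $1.48/tonne → $19731.36
September 10 – December 31, 2006: 10,634 tonnes at $2.91/tonne → $30944.94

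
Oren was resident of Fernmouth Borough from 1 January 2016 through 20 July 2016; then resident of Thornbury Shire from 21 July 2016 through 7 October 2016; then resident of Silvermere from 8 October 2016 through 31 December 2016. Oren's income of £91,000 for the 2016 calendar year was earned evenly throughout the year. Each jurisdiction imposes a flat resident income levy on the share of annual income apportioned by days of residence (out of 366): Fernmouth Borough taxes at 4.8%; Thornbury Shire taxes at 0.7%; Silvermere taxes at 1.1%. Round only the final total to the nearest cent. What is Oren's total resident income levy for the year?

£2,780.72

Fernmouth Borough, 1 January – 20 July 2016: 202 days → £91,000 × 4.8% × 202/366 = £2,410.7541
Thornbury Shire, 21 July – 7 October 2016: 79 days → £91,000 × 0.7% × 79/366 = £137.4945
Silvermere, 8 October – 31 December 2016: 85 days → £91,000 × 1.1% × 85/366 = £232.4727
Total = £2,780.7213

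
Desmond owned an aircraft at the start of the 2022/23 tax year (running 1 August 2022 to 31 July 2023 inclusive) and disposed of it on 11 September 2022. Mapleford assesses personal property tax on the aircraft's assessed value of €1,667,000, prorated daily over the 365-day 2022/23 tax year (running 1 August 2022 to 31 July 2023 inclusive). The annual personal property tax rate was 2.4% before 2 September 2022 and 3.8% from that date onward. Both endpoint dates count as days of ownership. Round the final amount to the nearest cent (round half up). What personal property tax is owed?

€5,243.06

1 August – 1 September 2022: 32 days at 2.4% → €1,667,000 × 2.4% × 32/365 = €3,507.5507
2 September – 11 September 2022: 10 days at 3.8% → €1,667,000 × 3.8% × 10/365 = €1,735.5068
Total = €5,243.0575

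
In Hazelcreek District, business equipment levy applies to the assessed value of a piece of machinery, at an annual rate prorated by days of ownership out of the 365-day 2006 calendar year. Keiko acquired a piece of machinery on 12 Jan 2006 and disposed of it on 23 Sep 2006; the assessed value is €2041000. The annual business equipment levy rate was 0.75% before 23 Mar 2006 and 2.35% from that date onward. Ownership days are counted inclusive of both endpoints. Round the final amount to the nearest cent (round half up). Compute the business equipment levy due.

12 Jan – 22 Mar 2006: 70 days at 0.75% → €2041000 × 0.75% × 70/365 = €2935.6849
23 Mar – 23 Sep 2006: 185 days at 2.35% → €2041000 × 2.35% × 185/365 = €24310.2671
Total = €27245.9521

€27245.95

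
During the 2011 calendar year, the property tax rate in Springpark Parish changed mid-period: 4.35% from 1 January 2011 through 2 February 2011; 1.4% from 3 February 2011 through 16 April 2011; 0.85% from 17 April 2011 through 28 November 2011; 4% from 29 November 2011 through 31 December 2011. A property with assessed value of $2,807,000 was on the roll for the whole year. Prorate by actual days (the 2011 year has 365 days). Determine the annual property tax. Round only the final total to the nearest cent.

1 January – 2 February 2011: 33 days at 4.35% → $2,807,000 × 4.35% × 33/365 = $11,039.5849
3 February – 16 April 2011: 73 days at 1.4% → $2,807,000 × 1.4% × 73/365 = $7,859.6000
17 April – 28 November 2011: 226 days at 0.85% → $2,807,000 × 0.85% × 226/365 = $14,773.2795
29 November – 31 December 2011: 33 days at 4% → $2,807,000 × 4% × 33/365 = $10,151.3425
Total = $43,823.8068

$43,823.81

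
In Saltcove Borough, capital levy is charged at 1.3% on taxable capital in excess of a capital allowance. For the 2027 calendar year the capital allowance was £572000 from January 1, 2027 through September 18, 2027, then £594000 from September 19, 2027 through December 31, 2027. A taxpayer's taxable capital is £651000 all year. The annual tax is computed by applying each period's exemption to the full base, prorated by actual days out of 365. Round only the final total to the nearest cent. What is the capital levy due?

£945.51

January 1 – September 18, 2027: 261 days, exemption £572000 → (£651000 − £572000) × 1.3% × 261/365 = £734.3753
September 19 – December 31, 2027: 104 days, exemption £594000 → (£651000 − £594000) × 1.3% × 104/365 = £211.1342
Total = £945.5096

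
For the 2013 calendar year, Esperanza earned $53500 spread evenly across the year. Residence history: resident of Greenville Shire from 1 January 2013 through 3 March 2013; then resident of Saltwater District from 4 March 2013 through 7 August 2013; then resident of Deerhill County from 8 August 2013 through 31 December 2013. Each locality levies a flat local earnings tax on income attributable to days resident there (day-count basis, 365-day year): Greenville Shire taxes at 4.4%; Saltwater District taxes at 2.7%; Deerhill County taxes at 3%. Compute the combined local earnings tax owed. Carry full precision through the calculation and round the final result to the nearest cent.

Greenville Shire, 1 January – 3 March 2013: 62 days → $53500 × 4.4% × 62/365 = $399.8575
Saltwater District, 4 March – 7 August 2013: 157 days → $53500 × 2.7% × 157/365 = $621.3329
Deerhill County, 8 August – 31 December 2013: 146 days → $53500 × 3% × 146/365 = $642.0000
Total = $1663.1904

$1663.19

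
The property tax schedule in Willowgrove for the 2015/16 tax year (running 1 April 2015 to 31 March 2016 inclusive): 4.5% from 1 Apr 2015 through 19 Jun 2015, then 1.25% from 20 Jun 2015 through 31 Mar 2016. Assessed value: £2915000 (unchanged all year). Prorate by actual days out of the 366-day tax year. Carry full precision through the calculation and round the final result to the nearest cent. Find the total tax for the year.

1 Apr – 19 Jun 2015: 80 days at 4.5% → £2915000 × 4.5% × 80/366 = £28672.1311
20 Jun 2015 – 31 Mar 2016: 286 days at 1.25% → £2915000 × 1.25% × 286/366 = £28473.0191
Total = £57145.1503

£57145.15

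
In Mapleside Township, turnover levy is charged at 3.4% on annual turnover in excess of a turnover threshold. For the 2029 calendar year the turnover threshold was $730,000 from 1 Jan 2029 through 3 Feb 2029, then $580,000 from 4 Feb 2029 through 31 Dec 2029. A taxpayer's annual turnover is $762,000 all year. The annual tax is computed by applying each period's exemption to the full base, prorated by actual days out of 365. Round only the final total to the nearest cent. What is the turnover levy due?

1 Jan – 3 Feb 2029: 34 days, exemption $730,000 → ($762,000 − $730,000) × 3.4% × 34/365 = $101.3479
4 Feb – 31 Dec 2029: 331 days, exemption $580,000 → ($762,000 − $580,000) × 3.4% × 331/365 = $5,611.5836
Total = $5,712.9315

$5,712.93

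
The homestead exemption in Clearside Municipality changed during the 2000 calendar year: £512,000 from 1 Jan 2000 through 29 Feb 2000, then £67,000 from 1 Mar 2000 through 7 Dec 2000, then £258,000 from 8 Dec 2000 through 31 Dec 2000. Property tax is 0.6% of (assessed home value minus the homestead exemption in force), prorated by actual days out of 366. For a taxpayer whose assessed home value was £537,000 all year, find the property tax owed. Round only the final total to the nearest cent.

1 Jan – 29 Feb 2000: 60 days, exemption £512,000 → (£537,000 − £512,000) × 0.6% × 60/366 = £24.5902
1 Mar – 7 Dec 2000: 282 days, exemption £67,000 → (£537,000 − £67,000) × 0.6% × 282/366 = £2,172.7869
8 Dec – 31 Dec 2000: 24 days, exemption £258,000 → (£537,000 − £258,000) × 0.6% × 24/366 = £109.7705
Total = £2,307.1475

£2,307.15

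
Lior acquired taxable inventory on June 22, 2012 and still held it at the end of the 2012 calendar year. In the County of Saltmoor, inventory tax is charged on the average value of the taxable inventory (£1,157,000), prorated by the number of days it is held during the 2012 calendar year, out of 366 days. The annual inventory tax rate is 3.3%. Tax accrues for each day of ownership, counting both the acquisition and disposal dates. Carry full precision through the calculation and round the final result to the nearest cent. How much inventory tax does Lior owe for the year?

Days held (June 22 – December 31, 2012): 193 out of 366
Tax = £1,157,000 × 3.3% × 193/366 = £20,133.6967

£20,133.70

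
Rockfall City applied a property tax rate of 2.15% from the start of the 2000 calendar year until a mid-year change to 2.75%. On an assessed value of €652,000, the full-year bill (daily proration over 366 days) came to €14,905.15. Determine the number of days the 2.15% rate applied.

Let d = days at the first rate; then 366 − d days at the second rate.
€652,000 × [2.15%·d + 2.75%·(366−d)] / 366 = €14,905.15
Solving gives d = 283, so the new rate took effect on 10 Oct 2000.

283 days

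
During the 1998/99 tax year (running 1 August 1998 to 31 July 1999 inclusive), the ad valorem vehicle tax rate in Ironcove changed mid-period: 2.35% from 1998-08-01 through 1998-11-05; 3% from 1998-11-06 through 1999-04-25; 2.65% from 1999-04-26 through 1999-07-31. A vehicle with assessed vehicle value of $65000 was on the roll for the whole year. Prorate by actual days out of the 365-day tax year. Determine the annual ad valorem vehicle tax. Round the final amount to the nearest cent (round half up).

$1777.26

1998-08-01 to 1998-11-05: 97 days at 2.35% → $65000 × 2.35% × 97/365 = $405.9384
1998-11-06 to 1999-04-25: 171 days at 3% → $65000 × 3% × 171/365 = $913.5616
1999-04-26 to 1999-07-31: 97 days at 2.65% → $65000 × 2.65% × 97/365 = $457.7603
Total = $1777.2603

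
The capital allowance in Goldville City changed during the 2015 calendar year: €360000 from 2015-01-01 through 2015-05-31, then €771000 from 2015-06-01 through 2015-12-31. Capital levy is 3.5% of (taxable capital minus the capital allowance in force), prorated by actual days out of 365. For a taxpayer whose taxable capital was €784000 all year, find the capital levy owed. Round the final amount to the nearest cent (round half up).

2015-01-01 to 2015-05-31: 151 days, exemption €360000 → (€784000 − €360000) × 3.5% × 151/365 = €6139.2877
2015-06-01 to 2015-12-31: 214 days, exemption €771000 → (€784000 − €771000) × 3.5% × 214/365 = €266.7671
Total = €6406.0548

€6406.05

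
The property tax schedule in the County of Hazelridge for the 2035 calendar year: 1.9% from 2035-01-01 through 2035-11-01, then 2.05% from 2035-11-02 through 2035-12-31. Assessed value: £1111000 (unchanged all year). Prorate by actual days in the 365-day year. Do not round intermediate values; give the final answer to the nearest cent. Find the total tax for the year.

£21382.95

2035-01-01 to 2035-11-01: 305 days at 1.9% → £1111000 × 1.9% × 305/365 = £17639.0274
2035-11-02 to 2035-12-31: 60 days at 2.05% → £1111000 × 2.05% × 60/365 = £3743.9178
Total = £21382.9452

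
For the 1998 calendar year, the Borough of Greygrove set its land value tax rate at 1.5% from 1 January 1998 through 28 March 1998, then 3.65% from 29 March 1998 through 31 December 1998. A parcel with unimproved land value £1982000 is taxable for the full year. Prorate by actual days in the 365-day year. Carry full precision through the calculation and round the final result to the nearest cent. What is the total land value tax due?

1 January – 28 March 1998: 87 days at 1.5% → £1982000 × 1.5% × 87/365 = £7086.3288
29 March – 31 December 1998: 278 days at 3.65% → £1982000 × 3.65% × 278/365 = £55099.6000
Total = £62185.9288

£62185.93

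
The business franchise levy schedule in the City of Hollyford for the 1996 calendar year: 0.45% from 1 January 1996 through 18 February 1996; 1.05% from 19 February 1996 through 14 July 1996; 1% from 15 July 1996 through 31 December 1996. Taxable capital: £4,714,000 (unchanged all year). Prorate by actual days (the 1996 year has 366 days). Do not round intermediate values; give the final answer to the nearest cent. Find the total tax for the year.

£44,615.56

1 January – 18 February 1996: 49 days at 0.45% → £4,714,000 × 0.45% × 49/366 = £2,839.9918
19 February – 14 July 1996: 147 days at 1.05% → £4,714,000 × 1.05% × 147/366 = £19,879.9426
15 July – 31 December 1996: 170 days at 1% → £4,714,000 × 1% × 170/366 = £21,895.6284
Total = £44,615.5628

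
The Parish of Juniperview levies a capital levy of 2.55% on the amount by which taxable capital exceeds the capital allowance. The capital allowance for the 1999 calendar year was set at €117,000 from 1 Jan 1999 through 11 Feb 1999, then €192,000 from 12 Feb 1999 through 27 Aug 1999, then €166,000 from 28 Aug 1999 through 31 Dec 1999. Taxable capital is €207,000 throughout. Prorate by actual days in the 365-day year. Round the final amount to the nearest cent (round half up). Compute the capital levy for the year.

1 Jan – 11 Feb 1999: 42 days, exemption €117,000 → (€207,000 − €117,000) × 2.55% × 42/365 = €264.0822
12 Feb – 27 Aug 1999: 197 days, exemption €192,000 → (€207,000 − €192,000) × 2.55% × 197/365 = €206.4452
28 Aug – 31 Dec 1999: 126 days, exemption €166,000 → (€207,000 − €166,000) × 2.55% × 126/365 = €360.9123
Total = €831.4397

€831.44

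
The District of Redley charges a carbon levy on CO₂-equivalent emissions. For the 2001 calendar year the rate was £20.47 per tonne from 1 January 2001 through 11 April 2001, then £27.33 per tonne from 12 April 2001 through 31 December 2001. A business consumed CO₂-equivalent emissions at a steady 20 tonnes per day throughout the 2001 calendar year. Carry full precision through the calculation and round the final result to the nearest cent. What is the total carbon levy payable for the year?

1 January – 11 April 2001: 101 days × 20 tonnes/day = 2,020 tonnes at £20.47/tonne → £41349.40
12 April – 31 December 2001: 264 days × 20 tonnes/day = 5,280 tonnes at £27.33/tonne → £144302.40

£185651.80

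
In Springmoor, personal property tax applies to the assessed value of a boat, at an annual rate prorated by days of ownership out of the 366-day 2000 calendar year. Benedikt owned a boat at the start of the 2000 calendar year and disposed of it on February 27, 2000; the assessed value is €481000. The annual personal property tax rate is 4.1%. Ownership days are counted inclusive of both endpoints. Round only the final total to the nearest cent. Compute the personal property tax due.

€3125.19

Days held (January 1 – February 27, 2000): 58 out of 366
Tax = €481000 × 4.1% × 58/366 = €3125.1858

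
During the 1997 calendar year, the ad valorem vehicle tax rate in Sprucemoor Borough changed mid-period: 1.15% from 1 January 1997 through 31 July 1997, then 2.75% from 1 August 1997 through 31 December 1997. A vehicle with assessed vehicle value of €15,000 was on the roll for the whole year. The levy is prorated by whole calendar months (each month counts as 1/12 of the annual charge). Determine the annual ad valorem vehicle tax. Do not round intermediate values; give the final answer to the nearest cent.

€272.50

1 January – 31 July 1997: 7 months at 1.15% → €15,000 × 1.15% × 7/12 = €100.6250
1 August – 31 December 1997: 5 months at 2.75% → €15,000 × 2.75% × 5/12 = €171.8750
Total = €272.5000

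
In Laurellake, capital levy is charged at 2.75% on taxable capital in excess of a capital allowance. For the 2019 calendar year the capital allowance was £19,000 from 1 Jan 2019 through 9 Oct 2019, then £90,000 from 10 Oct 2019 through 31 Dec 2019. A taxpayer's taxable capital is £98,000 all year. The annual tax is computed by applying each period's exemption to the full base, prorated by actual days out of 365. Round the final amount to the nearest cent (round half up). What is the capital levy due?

£1,728.51

1 Jan – 9 Oct 2019: 282 days, exemption £19,000 → (£98,000 − £19,000) × 2.75% × 282/365 = £1,678.4795
10 Oct – 31 Dec 2019: 83 days, exemption £90,000 → (£98,000 − £90,000) × 2.75% × 83/365 = £50.0274
Total = £1,728.5068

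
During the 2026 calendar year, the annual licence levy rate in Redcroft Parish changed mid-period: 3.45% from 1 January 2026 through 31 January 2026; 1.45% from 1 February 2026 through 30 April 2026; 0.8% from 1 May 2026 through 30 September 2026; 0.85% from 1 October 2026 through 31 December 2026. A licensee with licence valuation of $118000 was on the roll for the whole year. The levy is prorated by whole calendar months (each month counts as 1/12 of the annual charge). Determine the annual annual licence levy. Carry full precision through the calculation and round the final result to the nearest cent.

1 January – 31 January 2026: 1 month at 3.45% → $118000 × 3.45% × 1/12 = $339.2500
1 February – 30 April 2026: 3 months at 1.45% → $118000 × 1.45% × 3/12 = $427.7500
1 May – 30 September 2026: 5 months at 0.8% → $118000 × 0.8% × 5/12 = $393.3333
1 October – 31 December 2026: 3 months at 0.85% → $118000 × 0.85% × 3/12 = $250.7500
Total = $1411.0833

$1411.08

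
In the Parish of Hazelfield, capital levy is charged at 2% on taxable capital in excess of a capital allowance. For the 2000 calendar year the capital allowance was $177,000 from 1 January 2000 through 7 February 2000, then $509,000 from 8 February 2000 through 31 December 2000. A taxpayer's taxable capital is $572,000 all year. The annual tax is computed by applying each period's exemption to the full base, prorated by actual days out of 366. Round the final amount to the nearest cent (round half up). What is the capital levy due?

1 January – 7 February 2000: 38 days, exemption $177,000 → ($572,000 − $177,000) × 2% × 38/366 = $820.2186
8 February – 31 December 2000: 328 days, exemption $509,000 → ($572,000 − $509,000) × 2% × 328/366 = $1,129.1803
Total = $1,949.3989

$1,949.40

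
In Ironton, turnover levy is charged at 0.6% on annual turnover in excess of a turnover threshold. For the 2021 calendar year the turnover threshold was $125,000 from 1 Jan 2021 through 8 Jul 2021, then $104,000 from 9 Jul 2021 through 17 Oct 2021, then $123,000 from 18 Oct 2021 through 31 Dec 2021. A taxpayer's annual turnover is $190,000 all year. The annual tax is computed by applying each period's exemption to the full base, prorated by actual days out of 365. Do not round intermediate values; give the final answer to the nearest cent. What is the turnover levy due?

$427.33

1 Jan – 8 Jul 2021: 189 days, exemption $125,000 → ($190,000 − $125,000) × 0.6% × 189/365 = $201.9452
9 Jul – 17 Oct 2021: 101 days, exemption $104,000 → ($190,000 − $104,000) × 0.6% × 101/365 = $142.7836
18 Oct – 31 Dec 2021: 75 days, exemption $123,000 → ($190,000 − $123,000) × 0.6% × 75/365 = $82.6027
Total = $427.3315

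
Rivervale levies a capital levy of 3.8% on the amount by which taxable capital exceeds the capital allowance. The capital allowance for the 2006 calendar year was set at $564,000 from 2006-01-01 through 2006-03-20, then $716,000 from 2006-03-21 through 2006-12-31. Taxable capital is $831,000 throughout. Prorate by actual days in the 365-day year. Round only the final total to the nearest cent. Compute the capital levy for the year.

2006-01-01 to 2006-03-20: 79 days, exemption $564,000 → ($831,000 − $564,000) × 3.8% × 79/365 = $2,195.9836
2006-03-21 to 2006-12-31: 286 days, exemption $716,000 → ($831,000 − $716,000) × 3.8% × 286/365 = $3,424.1644
Total = $5,620.1479

$5,620.15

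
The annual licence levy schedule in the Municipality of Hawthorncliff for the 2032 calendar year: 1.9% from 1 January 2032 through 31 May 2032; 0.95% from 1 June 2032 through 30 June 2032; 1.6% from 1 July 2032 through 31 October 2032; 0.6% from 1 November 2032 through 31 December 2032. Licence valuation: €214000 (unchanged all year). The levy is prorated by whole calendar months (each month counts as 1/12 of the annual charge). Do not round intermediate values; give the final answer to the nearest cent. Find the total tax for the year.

€3218.92

1 January – 31 May 2032: 5 months at 1.9% → €214000 × 1.9% × 5/12 = €1694.1667
1 June – 30 June 2032: 1 month at 0.95% → €214000 × 0.95% × 1/12 = €169.4167
1 July – 31 October 2032: 4 months at 1.6% → €214000 × 1.6% × 4/12 = €1141.3333
1 November – 31 December 2032: 2 months at 0.6% → €214000 × 0.6% × 2/12 = €214.0000
Total = €3218.9167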